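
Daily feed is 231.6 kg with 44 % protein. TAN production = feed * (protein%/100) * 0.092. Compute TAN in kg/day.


Protein in feed = 231.6 * 44/100 = 101.904 kg/day
TAN = protein * 0.092 = 101.904 * 0.092 = 9.375168 kg/day

9.375168 kg/day


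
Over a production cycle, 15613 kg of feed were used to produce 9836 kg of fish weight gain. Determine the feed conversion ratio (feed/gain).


FCR = feed consumed / weight gained
FCR = 15613 kg / 9836 kg = 1.58733

1.58733


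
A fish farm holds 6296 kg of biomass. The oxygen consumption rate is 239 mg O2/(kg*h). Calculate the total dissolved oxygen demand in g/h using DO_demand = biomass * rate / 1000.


Total O2 consumption (mg/h) = 6296 kg * 239 mg/(kg*h) = 1504744 mg/h
Convert to g/h: 1504744 / 1000 = 1504.744 g/h

1504.744 g/h


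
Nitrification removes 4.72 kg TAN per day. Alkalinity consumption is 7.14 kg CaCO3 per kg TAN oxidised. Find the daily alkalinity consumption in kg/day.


Alkalinity factor: 7.14 kg CaCO3 consumed per kg TAN nitrified
alk = 4.72 kg TAN * 7.14 = 33.7008 kg CaCO3/day

33.7008 kg CaCO3/day


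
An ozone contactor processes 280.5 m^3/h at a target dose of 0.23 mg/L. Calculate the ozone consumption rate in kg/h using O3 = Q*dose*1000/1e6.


O3 demand (mg/h) = Q * dose * 1000 = 280.5 * 0.23 * 1000 = 64515 mg/h
Convert mg to kg: 64515 / 1e6 = 0.064515 kg/h

0.064515 kg/h


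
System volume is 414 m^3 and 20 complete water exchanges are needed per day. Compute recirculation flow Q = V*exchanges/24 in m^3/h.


Daily recirculation volume = 414 m^3 * 20 = 8280 m^3/day
Flow rate Q = daily volume / 24 h = 8280 / 24 = 345 m^3/h

345 m^3/h


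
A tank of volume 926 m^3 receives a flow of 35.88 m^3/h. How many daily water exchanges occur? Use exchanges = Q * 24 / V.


Daily flow volume = 35.88 m^3/h * 24 h = 861.12 m^3/day
Exchanges = daily flow / tank volume = 861.12 / 926 = 0.929935 exchanges/day

0.929935 exchanges/day


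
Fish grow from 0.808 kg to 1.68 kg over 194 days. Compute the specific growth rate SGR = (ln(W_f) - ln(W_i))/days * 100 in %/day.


ln(W_f) = ln(1.68) = 0.51879379
ln(W_i) = ln(0.808) = -0.21319322
ln(W_f) - ln(W_i) = 0.51879379 - -0.21319322 = 0.73198701
SGR = 0.73198701 / 194 * 100 = 0.377313 %/day

0.377313 %/day


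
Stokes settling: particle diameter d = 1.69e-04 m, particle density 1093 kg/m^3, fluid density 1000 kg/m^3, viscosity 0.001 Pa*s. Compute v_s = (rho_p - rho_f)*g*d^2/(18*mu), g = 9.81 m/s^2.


Density difference: rho_p - rho_f = 1093 - 1000 = 93 kg/m^3
d^2 = (1.69e-04)^2 = 2.8561e-08 m^2
Numerator = (rho_p - rho_f) * g * d^2 = 93 * 9.81 * 2.8561e-08 = 2.6057057e-05
Denominator = 18 * mu = 18 * 0.001 = 0.018
v_s = 2.6057057e-05 / 0.018 = 0.00144761 m/s
Check: Re = rho_f * v_s * d / mu = 1000 * 0.00144761 * 1.69e-04 / 0.001 = 0.245 < 1, so Stokes' law applies.

0.00144761 m/s


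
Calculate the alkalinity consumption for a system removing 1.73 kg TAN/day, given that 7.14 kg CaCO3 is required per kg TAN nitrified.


Alkalinity factor: 7.14 kg CaCO3 consumed per kg TAN nitrified
alk = 1.73 kg TAN * 7.14 = 12.3522 kg CaCO3/day

12.3522 kg CaCO3/day


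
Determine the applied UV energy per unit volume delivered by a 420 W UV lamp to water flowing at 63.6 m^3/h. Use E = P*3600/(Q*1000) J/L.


Energy delivered per hour = 420 W * 3600 s = 1512000 J/h
Volume treated per hour = 63.6 m^3/h * 1000 = 63600 L/h
dose = 1512000 / 63600 = 23.7736 J/L

23.7736 J/L


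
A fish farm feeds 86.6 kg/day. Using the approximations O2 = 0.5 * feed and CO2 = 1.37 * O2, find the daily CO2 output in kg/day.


O2 = 86.6 * 0.5 = 43.3
CO2 = 43.3 * 1.37 = 59.321

59.321 kg/day


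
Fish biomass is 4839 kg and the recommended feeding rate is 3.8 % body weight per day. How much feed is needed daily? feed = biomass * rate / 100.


Feeding rate fraction = 3.8% / 100 = 0.038
Daily feed = 4839 kg * 0.038 = 183.882 kg/day

183.882 kg/day


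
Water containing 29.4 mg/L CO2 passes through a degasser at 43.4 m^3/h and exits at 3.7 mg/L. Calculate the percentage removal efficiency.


CO2_out / CO2_in = 3.7 / 29.4 = 0.12585034
Fraction remaining = 0.12585034
efficiency = (1 - 0.12585034) * 100 = 87.415 %

87.415 %


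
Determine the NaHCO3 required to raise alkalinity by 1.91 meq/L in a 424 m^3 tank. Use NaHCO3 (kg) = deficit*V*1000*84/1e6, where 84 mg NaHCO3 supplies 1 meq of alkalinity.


Tank volume in L = 424 m^3 * 1000 = 424000 L
Total meq required = 1.91 meq/L * 424000 L = 809840 meq
NaHCO3 mass = 809840 meq * 84 mg/meq / 1e6 = 68.0266 kg

68.0266 kg


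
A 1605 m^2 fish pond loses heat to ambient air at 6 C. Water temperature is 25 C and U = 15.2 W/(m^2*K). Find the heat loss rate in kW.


Temperature difference dT = 25 - 6 = 19 K
Heat loss (W) = U * A * dT = 15.2 * 1605 * 19 = 463524 W
Convert to kW: 463524 / 1000 = 463.524 kW

463.524 kW


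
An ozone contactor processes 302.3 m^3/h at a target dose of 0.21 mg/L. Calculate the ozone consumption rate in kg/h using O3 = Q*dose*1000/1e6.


O3 demand (mg/h) = Q * dose * 1000 = 302.3 * 0.21 * 1000 = 63483 mg/h
Convert mg to kg: 63483 / 1e6 = 0.063483 kg/h

0.063483 kg/h


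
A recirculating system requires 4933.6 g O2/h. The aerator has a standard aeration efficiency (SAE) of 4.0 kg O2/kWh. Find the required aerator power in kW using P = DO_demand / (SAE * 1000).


SAE in g O2/kWh = 4.0 * 1000 = 4000 g/kWh
P = DO_demand / SAE_g = 4933.6 / 4000 = 1.2334 kW

1.2334 kW


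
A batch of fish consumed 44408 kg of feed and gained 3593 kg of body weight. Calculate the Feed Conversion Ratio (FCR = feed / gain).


FCR = feed consumed / weight gained
FCR = 44408 kg / 3593 kg = 12.3596

12.3596


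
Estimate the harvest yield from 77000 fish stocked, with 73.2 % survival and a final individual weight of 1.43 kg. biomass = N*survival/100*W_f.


Survivors = 77000 * 73.2/100 = 56364 fish
Harvest biomass = survivors * W_f = 56364 * 1.43 = 80600.52 kg

80600.52 kg


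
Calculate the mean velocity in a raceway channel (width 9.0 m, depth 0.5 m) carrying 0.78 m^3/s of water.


Cross-sectional area = W * d = 9.0 * 0.5 = 4.5 m^2
Velocity = Q / A = 0.78 / 4.5 = 0.173333 m/s

0.173333 m/s


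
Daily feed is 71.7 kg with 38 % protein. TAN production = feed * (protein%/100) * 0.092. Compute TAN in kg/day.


Protein in feed = 71.7 * 38/100 = 27.246 kg/day
TAN = protein * 0.092 = 27.246 * 0.092 = 2.506632 kg/day

2.506632 kg/day


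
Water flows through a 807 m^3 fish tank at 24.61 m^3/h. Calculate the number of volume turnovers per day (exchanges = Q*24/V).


Daily flow volume = 24.61 m^3/h * 24 h = 590.64 m^3/day
Exchanges = daily flow / tank volume = 590.64 / 807 = 0.731896 exchanges/day

0.731896 exchanges/day


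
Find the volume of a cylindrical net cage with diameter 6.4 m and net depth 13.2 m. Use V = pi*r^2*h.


r = d/2 = 6.4/2 = 3.2 m
Base area = pi*r^2 = pi*3.2^2 = 32.169909 m^2
Volume = 32.169909 * 13.2 = 424.643 m^3

424.643 m^3


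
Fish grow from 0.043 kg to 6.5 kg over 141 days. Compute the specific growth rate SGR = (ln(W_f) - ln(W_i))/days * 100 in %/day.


ln(W_f) = ln(6.5) = 1.8718022
ln(W_i) = ln(0.043) = -3.1465552
ln(W_f) - ln(W_i) = 1.8718022 - -3.1465552 = 5.0183574
SGR = 5.0183574 / 141 * 100 = 3.55912 %/day

3.55912 %/day


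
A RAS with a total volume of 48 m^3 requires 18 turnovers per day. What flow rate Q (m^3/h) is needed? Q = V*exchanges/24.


Daily recirculation volume = 48 m^3 * 18 = 864 m^3/day
Flow rate Q = daily volume / 24 h = 864 / 24 = 36 m^3/h

36 m^3/h


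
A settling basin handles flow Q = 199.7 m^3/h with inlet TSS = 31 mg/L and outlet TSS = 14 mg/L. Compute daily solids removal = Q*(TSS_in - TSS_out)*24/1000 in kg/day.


Concentration drop: TSS_in - TSS_out = 31 - 14 = 17 mg/L
Hourly solids removed = Q * dTSS = 199.7 m^3/h * 17 mg/L = 3394.9 g/h  (m^3/h * mg/L = g/h)
Daily solids removed = 3394.9 * 24 = 81477.6 g/day
Convert g to kg: 81477.6 / 1000 = 81.4776 kg/day

81.4776 kg/day


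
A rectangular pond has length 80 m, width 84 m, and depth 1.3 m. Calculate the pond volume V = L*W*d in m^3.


Base area = L * W = 80 * 84 = 6720 m^2
Volume = area * depth = 6720 * 1.3 = 8736 m^3

8736 m^3


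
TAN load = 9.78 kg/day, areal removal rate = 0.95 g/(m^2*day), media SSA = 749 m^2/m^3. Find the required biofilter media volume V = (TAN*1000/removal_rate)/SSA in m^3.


A = 9.78*1000 / 0.95 = 10294.737 m^2
V = 10294.737 / 749 = 13.7446

13.7446 m^3


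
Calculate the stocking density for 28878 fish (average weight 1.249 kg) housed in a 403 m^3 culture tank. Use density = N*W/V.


Total biomass = 28878 fish * 1.249 kg = 36068.622 kg
Density = total biomass / volume = 36068.622 / 403 = 89.5003 kg/m^3

89.5003 kg/m^3


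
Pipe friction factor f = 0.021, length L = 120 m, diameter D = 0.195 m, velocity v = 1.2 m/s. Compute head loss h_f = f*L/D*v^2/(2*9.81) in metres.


v^2 = 1.2^2 = 1.44 m^2/s^2
L/D = 120/0.195 = 615.38462
h_f = f*(L/D)*v^2/(2g) = 0.021 * 615.38462 * 1.44 / 19.62 = 0.948483 m

0.948483 m


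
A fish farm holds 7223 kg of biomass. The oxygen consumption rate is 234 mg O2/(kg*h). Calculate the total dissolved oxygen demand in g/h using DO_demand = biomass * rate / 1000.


Total O2 consumption (mg/h) = 7223 kg * 234 mg/(kg*h) = 1690182 mg/h
Convert to g/h: 1690182 / 1000 = 1690.182 g/h

1690.182 g/h


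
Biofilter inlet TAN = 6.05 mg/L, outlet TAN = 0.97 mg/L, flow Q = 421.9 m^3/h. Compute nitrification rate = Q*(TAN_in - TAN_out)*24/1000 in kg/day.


Concentration drop: TAN_in - TAN_out = 6.05 - 0.97 = 5.08 mg/L
Hourly TAN removed = Q * dTAN = 421.9 m^3/h * 5.08 mg/L = 2143.252 g/h  (m^3/h * mg/L = g/h)
Daily TAN removed = 2143.252 * 24 = 51438.048 g/day
Convert to kg/day: 51438.048 / 1000 = 51.438048 kg/day

51.438048 kg/day


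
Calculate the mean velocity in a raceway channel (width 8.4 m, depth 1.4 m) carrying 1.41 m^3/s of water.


Cross-sectional area = W * d = 8.4 * 1.4 = 11.76 m^2
Velocity = Q / A = 1.41 / 11.76 = 0.119898 m/s

0.119898 m/s


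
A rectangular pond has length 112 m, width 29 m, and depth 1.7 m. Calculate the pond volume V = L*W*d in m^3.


Base area = L * W = 112 * 29 = 3248 m^2
Volume = area * depth = 3248 * 1.7 = 5521.6 m^3

5521.6 m^3


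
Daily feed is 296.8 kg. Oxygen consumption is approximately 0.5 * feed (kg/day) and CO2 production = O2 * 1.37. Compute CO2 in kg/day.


O2 = 296.8 * 0.5 = 148.4
CO2 = 148.4 * 1.37 = 203.308

203.308 kg/day


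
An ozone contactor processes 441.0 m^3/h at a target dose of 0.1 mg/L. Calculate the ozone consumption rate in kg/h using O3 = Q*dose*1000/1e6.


O3 demand (mg/h) = Q * dose * 1000 = 441.0 * 0.1 * 1000 = 44100 mg/h
Convert mg to kg: 44100 / 1e6 = 0.0441 kg/h

0.0441 kg/h


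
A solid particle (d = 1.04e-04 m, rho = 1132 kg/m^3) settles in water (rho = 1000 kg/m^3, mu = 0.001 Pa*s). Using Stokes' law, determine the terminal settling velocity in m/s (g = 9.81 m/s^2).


Density difference: rho_p - rho_f = 1132 - 1000 = 132 kg/m^3
d^2 = (1.04e-04)^2 = 1.0816e-08 m^2
Numerator = (rho_p - rho_f) * g * d^2 = 132 * 9.81 * 1.0816e-08 = 1.4005855e-05
Denominator = 18 * mu = 18 * 0.001 = 0.018
v_s = 1.4005855e-05 / 0.018 = 7.78103e-04 m/s
Check: Re = rho_f * v_s * d / mu = 1000 * 7.78103e-04 * 1.04e-04 / 0.001 = 0.0809 < 1, so Stokes' law applies.

7.78103e-04 m/s


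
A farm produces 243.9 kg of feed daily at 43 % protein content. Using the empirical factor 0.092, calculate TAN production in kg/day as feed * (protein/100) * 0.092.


Protein in feed = 243.9 * 43/100 = 104.877 kg/day
TAN = protein * 0.092 = 104.877 * 0.092 = 9.648684 kg/day

9.648684 kg/day


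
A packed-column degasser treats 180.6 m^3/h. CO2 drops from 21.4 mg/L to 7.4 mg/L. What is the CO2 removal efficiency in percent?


CO2_out / CO2_in = 7.4 / 21.4 = 0.34579439
Fraction remaining = 0.34579439
efficiency = (1 - 0.34579439) * 100 = 65.4206 %

65.4206 %


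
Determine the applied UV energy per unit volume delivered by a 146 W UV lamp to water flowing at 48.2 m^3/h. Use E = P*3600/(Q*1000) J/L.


Energy delivered per hour = 146 W * 3600 s = 525600 J/h
Volume treated per hour = 48.2 m^3/h * 1000 = 48200 L/h
dose = 525600 / 48200 = 10.9046 J/L

10.9046 J/L


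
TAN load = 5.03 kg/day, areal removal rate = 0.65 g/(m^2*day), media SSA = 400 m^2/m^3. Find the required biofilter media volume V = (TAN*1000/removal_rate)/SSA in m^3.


A = 5.03*1000 / 0.65 = 7738.4615 m^2
V = 7738.4615 / 400 = 19.3462

19.3462 m^3


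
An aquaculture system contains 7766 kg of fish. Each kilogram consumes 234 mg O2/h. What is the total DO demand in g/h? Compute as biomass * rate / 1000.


Total O2 consumption (mg/h) = 7766 kg * 234 mg/(kg*h) = 1817244 mg/h
Convert to g/h: 1817244 / 1000 = 1817.244 g/h

1817.244 g/h


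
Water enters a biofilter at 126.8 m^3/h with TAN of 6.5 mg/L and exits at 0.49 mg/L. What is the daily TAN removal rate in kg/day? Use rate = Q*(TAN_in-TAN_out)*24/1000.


Concentration drop: TAN_in - TAN_out = 6.5 - 0.49 = 6.01 mg/L
Hourly TAN removed = Q * dTAN = 126.8 m^3/h * 6.01 mg/L = 762.068 g/h  (m^3/h * mg/L = g/h)
Daily TAN removed = 762.068 * 24 = 18289.632 g/day
Convert to kg/day: 18289.632 / 1000 = 18.289632 kg/day

18.289632 kg/day


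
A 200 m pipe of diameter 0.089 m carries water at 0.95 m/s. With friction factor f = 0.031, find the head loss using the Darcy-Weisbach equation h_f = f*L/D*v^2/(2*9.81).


v^2 = 0.95^2 = 0.9025 m^2/s^2
L/D = 200/0.089 = 2247.191
h_f = f*(L/D)*v^2/(2g) = 0.031 * 2247.191 * 0.9025 / 19.62 = 3.20442 m

3.20442 m


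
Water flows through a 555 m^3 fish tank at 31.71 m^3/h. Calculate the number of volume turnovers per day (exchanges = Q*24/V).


Daily flow volume = 31.71 m^3/h * 24 h = 761.04 m^3/day
Exchanges = daily flow / tank volume = 761.04 / 555 = 1.37124 exchanges/day

1.37124 exchanges/day


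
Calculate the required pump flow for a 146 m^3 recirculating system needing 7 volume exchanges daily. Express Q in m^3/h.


Daily recirculation volume = 146 m^3 * 7 = 1022 m^3/day
Flow rate Q = daily volume / 24 h = 1022 / 24 = 42.5833 m^3/h

42.5833 m^3/h


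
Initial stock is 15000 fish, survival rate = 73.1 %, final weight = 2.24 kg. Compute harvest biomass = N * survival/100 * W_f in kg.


Survivors = 15000 * 73.1/100 = 10965 fish
Harvest biomass = survivors * W_f = 10965 * 2.24 = 24561.6 kg

24561.6 kg


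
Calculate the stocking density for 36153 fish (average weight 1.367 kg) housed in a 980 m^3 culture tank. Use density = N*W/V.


Total biomass = 36153 fish * 1.367 kg = 49421.151 kg
Density = total biomass / volume = 49421.151 / 980 = 50.4297 kg/m^3

50.4297 kg/m^3


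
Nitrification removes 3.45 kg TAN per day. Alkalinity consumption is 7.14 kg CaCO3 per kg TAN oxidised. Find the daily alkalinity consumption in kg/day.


Alkalinity factor: 7.14 kg CaCO3 consumed per kg TAN nitrified
alk = 3.45 kg TAN * 7.14 = 24.633 kg CaCO3/day

24.633 kg CaCO3/day


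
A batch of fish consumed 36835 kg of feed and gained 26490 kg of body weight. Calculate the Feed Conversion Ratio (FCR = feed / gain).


FCR = feed consumed / weight gained
FCR = 36835 kg / 26490 kg = 1.39052

1.39052


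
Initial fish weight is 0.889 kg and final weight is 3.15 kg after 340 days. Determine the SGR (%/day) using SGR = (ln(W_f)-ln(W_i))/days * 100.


ln(W_f) = ln(3.15) = 1.1474025
ln(W_i) = ln(0.889) = -0.11765804
ln(W_f) - ln(W_i) = 1.1474025 - -0.11765804 = 1.2650605
SGR = 1.2650605 / 340 * 100 = 0.372077 %/day

0.372077 %/day


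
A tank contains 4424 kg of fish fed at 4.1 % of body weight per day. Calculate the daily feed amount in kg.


Feeding rate fraction = 4.1% / 100 = 0.041
Daily feed = 4424 kg * 0.041 = 181.384 kg/day

181.384 kg/day


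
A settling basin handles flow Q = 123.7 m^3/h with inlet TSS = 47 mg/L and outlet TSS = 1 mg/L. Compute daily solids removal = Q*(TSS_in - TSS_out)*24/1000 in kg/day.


Concentration drop: TSS_in - TSS_out = 47 - 1 = 46 mg/L
Hourly solids removed = Q * dTSS = 123.7 m^3/h * 46 mg/L = 5690.2 g/h  (m^3/h * mg/L = g/h)
Daily solids removed = 5690.2 * 24 = 136564.8 g/day
Convert g to kg: 136564.8 / 1000 = 136.5648 kg/day

136.5648 kg/day


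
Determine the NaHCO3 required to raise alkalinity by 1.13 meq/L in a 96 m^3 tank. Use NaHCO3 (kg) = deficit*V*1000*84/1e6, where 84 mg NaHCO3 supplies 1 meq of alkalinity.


Tank volume in L = 96 m^3 * 1000 = 96000 L
Total meq required = 1.13 meq/L * 96000 L = 108480 meq
NaHCO3 mass = 108480 meq * 84 mg/meq / 1e6 = 9.11232 kg

9.11232 kg


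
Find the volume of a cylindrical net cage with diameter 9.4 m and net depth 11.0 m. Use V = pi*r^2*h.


r = d/2 = 9.4/2 = 4.7 m
Base area = pi*r^2 = pi*4.7^2 = 69.397782 m^2
Volume = 69.397782 * 11.0 = 763.376 m^3

763.376 m^3


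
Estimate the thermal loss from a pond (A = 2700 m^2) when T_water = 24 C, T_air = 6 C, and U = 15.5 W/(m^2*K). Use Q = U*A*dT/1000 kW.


Temperature difference dT = 24 - 6 = 18 K
Heat loss (W) = U * A * dT = 15.5 * 2700 * 18 = 753300 W
Convert to kW: 753300 / 1000 = 753.3 kW

753.3 kW


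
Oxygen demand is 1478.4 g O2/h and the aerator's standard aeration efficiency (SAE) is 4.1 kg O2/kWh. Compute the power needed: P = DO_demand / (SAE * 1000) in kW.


SAE in g O2/kWh = 4.1 * 1000 = 4100 g/kWh
P = DO_demand / SAE_g = 1478.4 / 4100 = 0.360585 kW

0.360585 kW


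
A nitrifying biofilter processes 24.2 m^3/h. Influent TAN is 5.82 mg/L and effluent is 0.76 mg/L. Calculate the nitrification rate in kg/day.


Concentration drop: TAN_in - TAN_out = 5.82 - 0.76 = 5.06 mg/L
Hourly TAN removed = Q * dTAN = 24.2 m^3/h * 5.06 mg/L = 122.452 g/h  (m^3/h * mg/L = g/h)
Daily TAN removed = 122.452 * 24 = 2938.848 g/day
Convert to kg/day: 2938.848 / 1000 = 2.938848 kg/day

2.938848 kg/day


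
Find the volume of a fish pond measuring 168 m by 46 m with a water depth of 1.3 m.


Base area = L * W = 168 * 46 = 7728 m^2
Volume = area * depth = 7728 * 1.3 = 10046.4 m^3

10046.4 m^3


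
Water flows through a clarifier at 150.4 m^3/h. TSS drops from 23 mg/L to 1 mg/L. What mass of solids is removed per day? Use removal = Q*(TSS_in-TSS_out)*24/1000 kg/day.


Concentration drop: TSS_in - TSS_out = 23 - 1 = 22 mg/L
Hourly solids removed = Q * dTSS = 150.4 m^3/h * 22 mg/L = 3308.8 g/h  (m^3/h * mg/L = g/h)
Daily solids removed = 3308.8 * 24 = 79411.2 g/day
Convert g to kg: 79411.2 / 1000 = 79.4112 kg/day

79.4112 kg/day


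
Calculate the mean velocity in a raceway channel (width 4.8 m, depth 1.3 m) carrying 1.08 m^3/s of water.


Cross-sectional area = W * d = 4.8 * 1.3 = 6.24 m^2
Velocity = Q / A = 1.08 / 6.24 = 0.173077 m/s

0.173077 m/s


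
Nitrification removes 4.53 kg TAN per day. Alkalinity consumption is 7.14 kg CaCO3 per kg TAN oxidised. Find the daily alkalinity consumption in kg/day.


Alkalinity factor: 7.14 kg CaCO3 consumed per kg TAN nitrified
alk = 4.53 kg TAN * 7.14 = 32.3442 kg CaCO3/day

32.3442 kg CaCO3/day


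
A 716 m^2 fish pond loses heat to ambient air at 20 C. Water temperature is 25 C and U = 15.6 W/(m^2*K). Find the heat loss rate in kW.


Temperature difference dT = 25 - 20 = 5 K
Heat loss (W) = U * A * dT = 15.6 * 716 * 5 = 55848 W
Convert to kW: 55848 / 1000 = 55.848 kW

55.848 kW


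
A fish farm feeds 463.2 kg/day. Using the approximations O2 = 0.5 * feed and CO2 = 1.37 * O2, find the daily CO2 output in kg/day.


O2 = 463.2 * 0.5 = 231.6
CO2 = 231.6 * 1.37 = 317.292

317.292 kg/day


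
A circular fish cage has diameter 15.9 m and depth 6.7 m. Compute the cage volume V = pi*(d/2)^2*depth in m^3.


r = d/2 = 15.9/2 = 7.95 m
Base area = pi*r^2 = pi*7.95^2 = 198.55651 m^2
Volume = 198.55651 * 6.7 = 1330.33 m^3

1330.33 m^3


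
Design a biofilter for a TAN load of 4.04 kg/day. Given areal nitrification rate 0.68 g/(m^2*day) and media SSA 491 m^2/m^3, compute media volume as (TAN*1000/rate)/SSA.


A = 4.04*1000 / 0.68 = 5941.1765 m^2
V = 5941.1765 / 491 = 12.1002

12.1002 m^3


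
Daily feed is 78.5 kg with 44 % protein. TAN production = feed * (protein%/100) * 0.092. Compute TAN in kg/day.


Protein in feed = 78.5 * 44/100 = 34.54 kg/day
TAN = protein * 0.092 = 34.54 * 0.092 = 3.17768 kg/day

3.17768 kg/day


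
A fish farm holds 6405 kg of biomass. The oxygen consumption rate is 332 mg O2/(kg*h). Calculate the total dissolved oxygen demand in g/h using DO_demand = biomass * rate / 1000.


Total O2 consumption (mg/h) = 6405 kg * 332 mg/(kg*h) = 2126460 mg/h
Convert to g/h: 2126460 / 1000 = 2126.46 g/h

2126.46 g/h


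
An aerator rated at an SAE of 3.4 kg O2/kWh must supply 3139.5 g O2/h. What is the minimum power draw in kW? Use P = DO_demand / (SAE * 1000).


SAE in g O2/kWh = 3.4 * 1000 = 3400 g/kWh
P = DO_demand / SAE_g = 3139.5 / 3400 = 0.923382 kW

0.923382 kW


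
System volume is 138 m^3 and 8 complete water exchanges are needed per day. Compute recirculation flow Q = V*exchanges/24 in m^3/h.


Daily recirculation volume = 138 m^3 * 8 = 1104 m^3/day
Flow rate Q = daily volume / 24 h = 1104 / 24 = 46 m^3/h

46 m^3/h


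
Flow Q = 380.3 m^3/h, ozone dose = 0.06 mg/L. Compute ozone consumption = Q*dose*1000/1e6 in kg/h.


O3 demand (mg/h) = Q * dose * 1000 = 380.3 * 0.06 * 1000 = 22818 mg/h
Convert mg to kg: 22818 / 1e6 = 0.022818 kg/h

0.022818 kg/h


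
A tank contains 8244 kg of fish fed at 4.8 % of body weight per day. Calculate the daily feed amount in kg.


Feeding rate fraction = 4.8% / 100 = 0.048
Daily feed = 8244 kg * 0.048 = 395.712 kg/day

395.712 kg/day


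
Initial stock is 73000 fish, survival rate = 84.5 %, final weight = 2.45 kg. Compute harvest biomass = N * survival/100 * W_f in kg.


Survivors = 73000 * 84.5/100 = 61685 fish
Harvest biomass = survivors * W_f = 61685 * 2.45 = 151128.25 kg

151128.25 kg


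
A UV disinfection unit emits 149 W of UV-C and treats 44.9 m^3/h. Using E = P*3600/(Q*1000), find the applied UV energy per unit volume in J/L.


Energy delivered per hour = 149 W * 3600 s = 536400 J/h
Volume treated per hour = 44.9 m^3/h * 1000 = 44900 L/h
dose = 536400 / 44900 = 11.9465 J/L

11.9465 J/L


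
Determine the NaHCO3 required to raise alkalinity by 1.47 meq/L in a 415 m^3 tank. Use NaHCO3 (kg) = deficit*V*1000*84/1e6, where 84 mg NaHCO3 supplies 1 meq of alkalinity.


Tank volume in L = 415 m^3 * 1000 = 415000 L
Total meq required = 1.47 meq/L * 415000 L = 610050 meq
NaHCO3 mass = 610050 meq * 84 mg/meq / 1e6 = 51.2442 kg

51.2442 kg


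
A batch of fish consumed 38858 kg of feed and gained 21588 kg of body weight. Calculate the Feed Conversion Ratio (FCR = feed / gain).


FCR = feed consumed / weight gained
FCR = 38858 kg / 21588 kg = 1.79998

1.79998


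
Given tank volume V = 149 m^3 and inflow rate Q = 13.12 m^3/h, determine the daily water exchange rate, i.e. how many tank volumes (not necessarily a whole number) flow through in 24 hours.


Daily flow volume = 13.12 m^3/h * 24 h = 314.88 m^3/day
Exchanges = daily flow / tank volume = 314.88 / 149 = 2.11329 exchanges/day

2.11329 exchanges/day


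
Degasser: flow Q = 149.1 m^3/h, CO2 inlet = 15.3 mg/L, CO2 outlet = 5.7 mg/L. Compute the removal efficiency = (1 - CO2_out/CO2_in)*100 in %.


CO2_out / CO2_in = 5.7 / 15.3 = 0.37254902
Fraction remaining = 0.37254902
efficiency = (1 - 0.37254902) * 100 = 62.7451 %

62.7451 %


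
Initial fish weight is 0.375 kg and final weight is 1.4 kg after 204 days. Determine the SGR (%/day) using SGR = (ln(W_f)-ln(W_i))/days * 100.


ln(W_f) = ln(1.4) = 0.33647224
ln(W_i) = ln(0.375) = -0.98082925
ln(W_f) - ln(W_i) = 0.33647224 - -0.98082925 = 1.3173015
SGR = 1.3173015 / 204 * 100 = 0.645736 %/day

0.645736 %/day


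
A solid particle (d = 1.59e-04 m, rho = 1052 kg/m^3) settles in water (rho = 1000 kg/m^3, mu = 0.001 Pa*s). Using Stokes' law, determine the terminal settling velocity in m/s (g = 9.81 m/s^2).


Density difference: rho_p - rho_f = 1052 - 1000 = 52 kg/m^3
d^2 = (1.59e-04)^2 = 2.5281e-08 m^2
Numerator = (rho_p - rho_f) * g * d^2 = 52 * 9.81 * 2.5281e-08 = 1.2896344e-05
Denominator = 18 * mu = 18 * 0.001 = 0.018
v_s = 1.2896344e-05 / 0.018 = 7.16464e-04 m/s
Check: Re = rho_f * v_s * d / mu = 1000 * 7.16464e-04 * 1.59e-04 / 0.001 = 0.114 < 1, so Stokes' law applies.

7.16464e-04 m/s


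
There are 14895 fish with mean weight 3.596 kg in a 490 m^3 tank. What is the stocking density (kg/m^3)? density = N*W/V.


Total biomass = 14895 fish * 3.596 kg = 53562.42 kg
Density = total biomass / volume = 53562.42 / 490 = 109.311 kg/m^3

109.311 kg/m^3


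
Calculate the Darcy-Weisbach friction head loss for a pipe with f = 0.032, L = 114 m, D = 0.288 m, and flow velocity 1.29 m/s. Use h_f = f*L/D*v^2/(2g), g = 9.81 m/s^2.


v^2 = 1.29^2 = 1.6641 m^2/s^2
L/D = 114/0.288 = 395.83333
h_f = f*(L/D)*v^2/(2g) = 0.032 * 395.83333 * 1.6641 / 19.62 = 1.07434 m

1.07434 m


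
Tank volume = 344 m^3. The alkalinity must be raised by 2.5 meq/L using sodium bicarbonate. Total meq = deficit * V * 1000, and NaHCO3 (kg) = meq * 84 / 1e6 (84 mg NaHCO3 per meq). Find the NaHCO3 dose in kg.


Tank volume in L = 344 m^3 * 1000 = 344000 L
Total meq required = 2.5 meq/L * 344000 L = 860000 meq
NaHCO3 mass = 860000 meq * 84 mg/meq / 1e6 = 72.24 kg

72.24 kg


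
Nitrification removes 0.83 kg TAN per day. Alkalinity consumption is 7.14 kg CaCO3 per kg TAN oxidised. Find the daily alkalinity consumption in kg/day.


Alkalinity factor: 7.14 kg CaCO3 consumed per kg TAN nitrified
alk = 0.83 kg TAN * 7.14 = 5.9262 kg CaCO3/day

5.9262 kg CaCO3/day


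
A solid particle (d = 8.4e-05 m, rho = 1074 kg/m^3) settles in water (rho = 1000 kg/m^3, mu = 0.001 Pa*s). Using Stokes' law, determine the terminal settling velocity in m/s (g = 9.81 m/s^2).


Density difference: rho_p - rho_f = 1074 - 1000 = 74 kg/m^3
d^2 = (8.4e-05)^2 = 7.056e-09 m^2
Numerator = (rho_p - rho_f) * g * d^2 = 74 * 9.81 * 7.056e-09 = 5.1222326e-06
Denominator = 18 * mu = 18 * 0.001 = 0.018
v_s = 5.1222326e-06 / 0.018 = 2.84568e-04 m/s
Check: Re = rho_f * v_s * d / mu = 1000 * 2.84568e-04 * 8.4e-05 / 0.001 = 0.0239 < 1, so Stokes' law applies.

2.84568e-04 m/s


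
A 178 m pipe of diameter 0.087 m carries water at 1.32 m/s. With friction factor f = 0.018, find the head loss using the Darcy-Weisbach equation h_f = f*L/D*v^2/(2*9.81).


v^2 = 1.32^2 = 1.7424 m^2/s^2
L/D = 178/0.087 = 2045.977
h_f = f*(L/D)*v^2/(2g) = 0.018 * 2045.977 * 1.7424 / 19.62 = 3.27056 m

3.27056 m


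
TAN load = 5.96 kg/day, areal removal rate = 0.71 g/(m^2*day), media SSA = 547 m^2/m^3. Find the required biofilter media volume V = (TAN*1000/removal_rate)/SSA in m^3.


A = 5.96*1000 / 0.71 = 8394.3662 m^2
V = 8394.3662 / 547 = 15.3462

15.3462 m^3


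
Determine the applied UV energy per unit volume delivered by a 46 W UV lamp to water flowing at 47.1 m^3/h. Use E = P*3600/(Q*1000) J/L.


Energy delivered per hour = 46 W * 3600 s = 165600 J/h
Volume treated per hour = 47.1 m^3/h * 1000 = 47100 L/h
dose = 165600 / 47100 = 3.51592 J/L

3.51592 J/L


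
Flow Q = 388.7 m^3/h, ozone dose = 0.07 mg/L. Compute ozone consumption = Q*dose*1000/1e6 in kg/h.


O3 demand (mg/h) = Q * dose * 1000 = 388.7 * 0.07 * 1000 = 27209 mg/h
Convert mg to kg: 27209 / 1e6 = 0.027209 kg/h

0.027209 kg/h


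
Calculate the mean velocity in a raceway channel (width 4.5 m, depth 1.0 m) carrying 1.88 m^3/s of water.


Cross-sectional area = W * d = 4.5 * 1.0 = 4.5 m^2
Velocity = Q / A = 1.88 / 4.5 = 0.417778 m/s

0.417778 m/s


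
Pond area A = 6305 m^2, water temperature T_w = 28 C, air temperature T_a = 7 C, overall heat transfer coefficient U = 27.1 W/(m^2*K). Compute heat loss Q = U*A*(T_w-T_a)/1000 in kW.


Temperature difference dT = 28 - 7 = 21 K
Heat loss (W) = U * A * dT = 27.1 * 6305 * 21 = 3588175.5 W
Convert to kW: 3588175.5 / 1000 = 3588.1755 kW

3588.1755 kW


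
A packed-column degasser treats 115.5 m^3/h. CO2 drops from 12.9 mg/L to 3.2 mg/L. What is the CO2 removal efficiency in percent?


CO2_out / CO2_in = 3.2 / 12.9 = 0.24806202
Fraction remaining = 0.24806202
efficiency = (1 - 0.24806202) * 100 = 75.1938 %

75.1938 %


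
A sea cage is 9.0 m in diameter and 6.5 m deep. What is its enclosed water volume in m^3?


r = d/2 = 9.0/2 = 4.5 m
Base area = pi*r^2 = pi*4.5^2 = 63.617251 m^2
Volume = 63.617251 * 6.5 = 413.512 m^3

413.512 m^3


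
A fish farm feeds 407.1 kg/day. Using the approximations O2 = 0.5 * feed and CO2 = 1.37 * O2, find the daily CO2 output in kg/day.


O2 = 407.1 * 0.5 = 203.55
CO2 = 203.55 * 1.37 = 278.8635

278.8635 kg/day


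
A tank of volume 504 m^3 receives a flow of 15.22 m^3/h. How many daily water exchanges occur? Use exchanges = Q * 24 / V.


Daily flow volume = 15.22 m^3/h * 24 h = 365.28 m^3/day
Exchanges = daily flow / tank volume = 365.28 / 504 = 0.724762 exchanges/day

0.724762 exchanges/day


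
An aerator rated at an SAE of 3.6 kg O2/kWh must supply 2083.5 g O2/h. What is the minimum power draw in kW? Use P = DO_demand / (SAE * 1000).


SAE in g O2/kWh = 3.6 * 1000 = 3600 g/kWh
P = DO_demand / SAE_g = 2083.5 / 3600 = 0.57875 kW

0.57875 kW


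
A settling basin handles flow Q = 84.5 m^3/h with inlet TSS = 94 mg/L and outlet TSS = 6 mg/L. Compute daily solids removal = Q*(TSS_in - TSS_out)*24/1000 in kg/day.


Concentration drop: TSS_in - TSS_out = 94 - 6 = 88 mg/L
Hourly solids removed = Q * dTSS = 84.5 m^3/h * 88 mg/L = 7436 g/h  (m^3/h * mg/L = g/h)
Daily solids removed = 7436 * 24 = 178464 g/day
Convert g to kg: 178464 / 1000 = 178.464 kg/day

178.464 kg/day


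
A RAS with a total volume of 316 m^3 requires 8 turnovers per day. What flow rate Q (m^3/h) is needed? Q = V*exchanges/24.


Daily recirculation volume = 316 m^3 * 8 = 2528 m^3/day
Flow rate Q = daily volume / 24 h = 2528 / 24 = 105.333 m^3/h

105.333 m^3/h


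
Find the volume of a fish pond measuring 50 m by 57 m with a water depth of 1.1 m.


Base area = L * W = 50 * 57 = 2850 m^2
Volume = area * depth = 2850 * 1.1 = 3135 m^3

3135 m^3


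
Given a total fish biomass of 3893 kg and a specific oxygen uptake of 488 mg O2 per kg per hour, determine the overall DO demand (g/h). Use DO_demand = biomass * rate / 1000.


Total O2 consumption (mg/h) = 3893 kg * 488 mg/(kg*h) = 1899784 mg/h
Convert to g/h: 1899784 / 1000 = 1899.784 g/h

1899.784 g/h


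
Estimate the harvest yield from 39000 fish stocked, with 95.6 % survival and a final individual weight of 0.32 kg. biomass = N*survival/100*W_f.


Survivors = 39000 * 95.6/100 = 37284 fish
Harvest biomass = survivors * W_f = 37284 * 0.32 = 11930.88 kg

11930.88 kg


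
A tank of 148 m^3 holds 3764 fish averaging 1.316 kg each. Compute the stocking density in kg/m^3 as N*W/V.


Total biomass = 3764 fish * 1.316 kg = 4953.424 kg
Density = total biomass / volume = 4953.424 / 148 = 33.4691 kg/m^3

33.4691 kg/m^3


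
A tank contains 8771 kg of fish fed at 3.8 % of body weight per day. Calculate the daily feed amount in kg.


Feeding rate fraction = 3.8% / 100 = 0.038
Daily feed = 8771 kg * 0.038 = 333.298 kg/day

333.298 kg/day


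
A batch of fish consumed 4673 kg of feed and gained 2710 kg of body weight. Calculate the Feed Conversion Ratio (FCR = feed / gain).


FCR = feed consumed / weight gained
FCR = 4673 kg / 2710 kg = 1.72435

1.72435


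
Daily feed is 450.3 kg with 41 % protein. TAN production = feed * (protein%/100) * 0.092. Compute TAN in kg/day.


Protein in feed = 450.3 * 41/100 = 184.623 kg/day
TAN = protein * 0.092 = 184.623 * 0.092 = 16.985316 kg/day

16.985316 kg/day


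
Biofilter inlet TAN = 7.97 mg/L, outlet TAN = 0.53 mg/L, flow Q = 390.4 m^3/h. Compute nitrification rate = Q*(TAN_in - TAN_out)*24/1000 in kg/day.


Concentration drop: TAN_in - TAN_out = 7.97 - 0.53 = 7.44 mg/L
Hourly TAN removed = Q * dTAN = 390.4 m^3/h * 7.44 mg/L = 2904.576 g/h  (m^3/h * mg/L = g/h)
Daily TAN removed = 2904.576 * 24 = 69709.824 g/day
Convert to kg/day: 69709.824 / 1000 = 69.709824 kg/day

69.709824 kg/day


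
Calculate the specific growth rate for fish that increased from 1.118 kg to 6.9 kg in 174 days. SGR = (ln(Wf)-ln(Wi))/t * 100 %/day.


ln(W_f) = ln(6.9) = 1.9315214
ln(W_i) = ln(1.118) = 0.11154137
ln(W_f) - ln(W_i) = 1.9315214 - 0.11154137 = 1.81998
SGR = 1.81998 / 174 * 100 = 1.04597 %/day

1.04597 %/day


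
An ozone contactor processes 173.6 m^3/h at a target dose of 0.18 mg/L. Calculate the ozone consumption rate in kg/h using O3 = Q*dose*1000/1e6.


O3 demand (mg/h) = Q * dose * 1000 = 173.6 * 0.18 * 1000 = 31248 mg/h
Convert mg to kg: 31248 / 1e6 = 0.031248 kg/h

0.031248 kg/h


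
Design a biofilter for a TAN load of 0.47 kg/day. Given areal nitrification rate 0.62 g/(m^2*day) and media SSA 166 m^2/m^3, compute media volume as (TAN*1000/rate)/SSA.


A = 0.47*1000 / 0.62 = 758.06452 m^2
V = 758.06452 / 166 = 4.56665

4.56665 m^3


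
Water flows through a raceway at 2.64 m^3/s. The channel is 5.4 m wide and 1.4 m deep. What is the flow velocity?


Cross-sectional area = W * d = 5.4 * 1.4 = 7.56 m^2
Velocity = Q / A = 2.64 / 7.56 = 0.349206 m/s

0.349206 m/s


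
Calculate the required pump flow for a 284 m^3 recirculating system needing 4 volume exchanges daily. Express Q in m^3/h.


Daily recirculation volume = 284 m^3 * 4 = 1136 m^3/day
Flow rate Q = daily volume / 24 h = 1136 / 24 = 47.3333 m^3/h

47.3333 m^3/h


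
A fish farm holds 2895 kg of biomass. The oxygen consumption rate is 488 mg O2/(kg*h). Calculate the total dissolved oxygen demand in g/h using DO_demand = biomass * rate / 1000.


Total O2 consumption (mg/h) = 2895 kg * 488 mg/(kg*h) = 1412760 mg/h
Convert to g/h: 1412760 / 1000 = 1412.76 g/h

1412.76 g/h


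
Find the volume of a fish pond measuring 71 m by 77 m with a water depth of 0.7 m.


Base area = L * W = 71 * 77 = 5467 m^2
Volume = area * depth = 5467 * 0.7 = 3826.9 m^3

3826.9 m^3


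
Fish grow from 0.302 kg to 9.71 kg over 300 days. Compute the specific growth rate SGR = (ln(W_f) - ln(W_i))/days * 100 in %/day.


ln(W_f) = ln(9.71) = 2.2731563
ln(W_i) = ln(0.302) = -1.1973283
ln(W_f) - ln(W_i) = 2.2731563 - -1.1973283 = 3.4704846
SGR = 3.4704846 / 300 * 100 = 1.15683 %/day

1.15683 %/day


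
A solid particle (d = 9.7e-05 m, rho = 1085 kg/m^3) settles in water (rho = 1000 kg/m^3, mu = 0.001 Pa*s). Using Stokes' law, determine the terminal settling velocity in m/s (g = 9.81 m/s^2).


Density difference: rho_p - rho_f = 1085 - 1000 = 85 kg/m^3
d^2 = (9.7e-05)^2 = 9.409e-09 m^2
Numerator = (rho_p - rho_f) * g * d^2 = 85 * 9.81 * 9.409e-09 = 7.8456947e-06
Denominator = 18 * mu = 18 * 0.001 = 0.018
v_s = 7.8456947e-06 / 0.018 = 4.35872e-04 m/s
Check: Re = rho_f * v_s * d / mu = 1000 * 4.35872e-04 * 9.7e-05 / 0.001 = 0.0423 < 1, so Stokes' law applies.

4.35872e-04 m/s


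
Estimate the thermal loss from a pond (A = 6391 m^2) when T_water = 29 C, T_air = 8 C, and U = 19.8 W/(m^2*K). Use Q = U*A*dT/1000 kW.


Temperature difference dT = 29 - 8 = 21 K
Heat loss (W) = U * A * dT = 19.8 * 6391 * 21 = 2657377.8 W
Convert to kW: 2657377.8 / 1000 = 2657.3778 kW

2657.3778 kW


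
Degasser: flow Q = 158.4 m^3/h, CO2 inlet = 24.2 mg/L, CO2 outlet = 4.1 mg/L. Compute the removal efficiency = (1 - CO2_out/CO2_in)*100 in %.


CO2_out / CO2_in = 4.1 / 24.2 = 0.16942149
Fraction remaining = 0.16942149
efficiency = (1 - 0.16942149) * 100 = 83.0579 %

83.0579 %


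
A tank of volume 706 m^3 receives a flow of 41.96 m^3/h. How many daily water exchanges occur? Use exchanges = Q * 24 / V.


Daily flow volume = 41.96 m^3/h * 24 h = 1007.04 m^3/day
Exchanges = daily flow / tank volume = 1007.04 / 706 = 1.4264 exchanges/day

1.4264 exchanges/day


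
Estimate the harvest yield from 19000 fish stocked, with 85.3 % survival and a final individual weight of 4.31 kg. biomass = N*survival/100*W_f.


Survivors = 19000 * 85.3/100 = 16207 fish
Harvest biomass = survivors * W_f = 16207 * 4.31 = 69852.17 kg

69852.17 kg


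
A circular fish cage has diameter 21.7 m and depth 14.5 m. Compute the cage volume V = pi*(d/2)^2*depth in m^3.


r = d/2 = 21.7/2 = 10.85 m
Base area = pi*r^2 = pi*10.85^2 = 369.83614 m^2
Volume = 369.83614 * 14.5 = 5362.62 m^3

5362.62 m^3


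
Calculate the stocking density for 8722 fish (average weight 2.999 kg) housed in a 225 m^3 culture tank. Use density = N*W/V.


Total biomass = 8722 fish * 2.999 kg = 26157.278 kg
Density = total biomass / volume = 26157.278 / 225 = 116.255 kg/m^3

116.255 kg/m^3


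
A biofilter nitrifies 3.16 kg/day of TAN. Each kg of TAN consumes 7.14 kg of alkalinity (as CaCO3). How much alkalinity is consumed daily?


Alkalinity factor: 7.14 kg CaCO3 consumed per kg TAN nitrified
alk = 3.16 kg TAN * 7.14 = 22.5624 kg CaCO3/day

22.5624 kg CaCO3/day


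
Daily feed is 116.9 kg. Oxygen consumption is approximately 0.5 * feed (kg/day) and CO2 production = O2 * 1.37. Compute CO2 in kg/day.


O2 = 116.9 * 0.5 = 58.45
CO2 = 58.45 * 1.37 = 80.0765

80.0765 kg/day


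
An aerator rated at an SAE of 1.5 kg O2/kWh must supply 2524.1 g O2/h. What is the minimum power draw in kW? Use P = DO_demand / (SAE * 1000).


SAE in g O2/kWh = 1.5 * 1000 = 1500 g/kWh
P = DO_demand / SAE_g = 2524.1 / 1500 = 1.68273 kW

1.68273 kW


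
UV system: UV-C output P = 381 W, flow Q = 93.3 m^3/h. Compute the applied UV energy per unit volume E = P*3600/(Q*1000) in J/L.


Energy delivered per hour = 381 W * 3600 s = 1371600 J/h
Volume treated per hour = 93.3 m^3/h * 1000 = 93300 L/h
dose = 1371600 / 93300 = 14.701 J/L

14.701 J/L


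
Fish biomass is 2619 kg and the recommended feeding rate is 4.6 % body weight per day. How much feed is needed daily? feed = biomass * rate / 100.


Feeding rate fraction = 4.6% / 100 = 0.046
Daily feed = 2619 kg * 0.046 = 120.474 kg/day

120.474 kg/day


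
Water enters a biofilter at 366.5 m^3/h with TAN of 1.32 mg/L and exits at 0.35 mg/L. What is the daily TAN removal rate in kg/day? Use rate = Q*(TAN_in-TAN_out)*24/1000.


Concentration drop: TAN_in - TAN_out = 1.32 - 0.35 = 0.97 mg/L
Hourly TAN removed = Q * dTAN = 366.5 m^3/h * 0.97 mg/L = 355.505 g/h  (m^3/h * mg/L = g/h)
Daily TAN removed = 355.505 * 24 = 8532.12 g/day
Convert to kg/day: 8532.12 / 1000 = 8.53212 kg/day

8.53212 kg/day


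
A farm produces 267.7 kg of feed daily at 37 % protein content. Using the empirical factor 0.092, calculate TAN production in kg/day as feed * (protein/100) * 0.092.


Protein in feed = 267.7 * 37/100 = 99.049 kg/day
TAN = protein * 0.092 = 99.049 * 0.092 = 9.112508 kg/day

9.112508 kg/day


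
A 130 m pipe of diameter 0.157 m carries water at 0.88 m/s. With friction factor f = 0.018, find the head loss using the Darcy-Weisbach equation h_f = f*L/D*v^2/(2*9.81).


v^2 = 0.88^2 = 0.7744 m^2/s^2
L/D = 130/0.157 = 828.02548
h_f = f*(L/D)*v^2/(2g) = 0.018 * 828.02548 * 0.7744 / 19.62 = 0.588278 m

0.588278 m


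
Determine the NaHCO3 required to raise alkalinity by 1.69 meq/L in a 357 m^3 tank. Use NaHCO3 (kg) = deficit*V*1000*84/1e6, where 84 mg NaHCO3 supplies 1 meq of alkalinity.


Tank volume in L = 357 m^3 * 1000 = 357000 L
Total meq required = 1.69 meq/L * 357000 L = 603330 meq
NaHCO3 mass = 603330 meq * 84 mg/meq / 1e6 = 50.6797 kg

50.6797 kg


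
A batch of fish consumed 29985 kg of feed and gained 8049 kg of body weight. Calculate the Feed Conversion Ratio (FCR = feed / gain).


FCR = feed consumed / weight gained
FCR = 29985 kg / 8049 kg = 3.72531

3.72531


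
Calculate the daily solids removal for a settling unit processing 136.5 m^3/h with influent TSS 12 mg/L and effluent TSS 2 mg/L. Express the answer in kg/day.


Concentration drop: TSS_in - TSS_out = 12 - 2 = 10 mg/L
Hourly solids removed = Q * dTSS = 136.5 m^3/h * 10 mg/L = 1365 g/h  (m^3/h * mg/L = g/h)
Daily solids removed = 1365 * 24 = 32760 g/day
Convert g to kg: 32760 / 1000 = 32.76 kg/day

32.76 kg/day
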